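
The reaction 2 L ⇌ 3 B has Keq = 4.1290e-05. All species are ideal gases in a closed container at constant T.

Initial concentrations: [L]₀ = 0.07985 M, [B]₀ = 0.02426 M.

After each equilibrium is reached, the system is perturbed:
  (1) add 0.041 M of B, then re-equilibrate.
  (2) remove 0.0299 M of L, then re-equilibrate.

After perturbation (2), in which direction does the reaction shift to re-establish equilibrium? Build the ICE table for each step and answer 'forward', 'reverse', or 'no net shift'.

Q₀ = 0.002239 vs Keq = 4.1290e-05 ⇒ Q>K, reverse
Step 1:
                   L          B
  init       0.07985    0.02426
  Δ           0.0115   -0.01725
  eq         0.09135   0.007011
  solve Keq expr → x = -0.00575; check Q = 4.1290e-05
Then add 0.041 M of B.
Step 2:
                   L          B
  init       0.09135    0.04801
  Δ          0.02647    -0.0397
  eq          0.1178   0.008307
  solve Keq expr → x = -0.01323; check Q = 4.1290e-05
Then remove 0.0299 M of L.
Step 3:
                   L          B
  init       0.08792   0.008307
  Δ       9.4908e-04  -0.001424
  eq         0.08887   0.006883
  solve Keq expr → x = -4.7454e-04; check Q = 4.1290e-05

Direction: reverse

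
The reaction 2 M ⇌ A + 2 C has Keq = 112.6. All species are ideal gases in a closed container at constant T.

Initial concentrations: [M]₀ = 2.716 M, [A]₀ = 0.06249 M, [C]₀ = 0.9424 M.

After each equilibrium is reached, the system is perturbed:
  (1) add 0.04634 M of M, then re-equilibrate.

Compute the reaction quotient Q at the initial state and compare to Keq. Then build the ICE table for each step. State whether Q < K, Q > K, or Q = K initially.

Q₀ = 0.007524; Q < K (proceeds forward)

Q₀ = 0.007524 vs Keq = 112.6 ⇒ Q<K, forward
Step 1:
                  M         A         C
  init        2.716   0.06249    0.9424
  Δ          -2.368     1.184     2.368
  eq         0.3483     1.246      3.31
  solve Keq expr → x = 1.184; check Q = 112.6
Then add 0.04634 M of M.
Step 2:
                  M         A         C
  init       0.3946     1.246      3.31
  Δ        -0.03942   0.01971   0.03942
  eq         0.3552     1.266      3.35
  solve Keq expr → x = 0.01971; check Q = 112.6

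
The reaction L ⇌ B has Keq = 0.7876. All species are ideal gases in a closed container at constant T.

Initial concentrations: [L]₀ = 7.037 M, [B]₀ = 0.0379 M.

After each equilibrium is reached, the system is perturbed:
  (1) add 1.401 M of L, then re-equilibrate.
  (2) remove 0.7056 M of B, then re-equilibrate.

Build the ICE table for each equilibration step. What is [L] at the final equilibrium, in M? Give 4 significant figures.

[L]_eq = 4.347 M

Q₀ = 0.005386 vs Keq = 0.7876 ⇒ Q<K, forward
Step 1:
                    L           B
  I             7.037      0.0379
  C            -3.079       3.079
  E             3.958       3.117
  solve Keq expr → x = 3.079; check Q = 0.7876
Then add 1.401 M of L.
Step 2:
                    L           B
  I             5.359       3.117
  C           -0.6173      0.6173
  E             4.741       3.734
  solve Keq expr → x = 0.6173; check Q = 0.7876
Then remove 0.7056 M of B.
Step 3:
                    L           B
  I             4.741       3.029
  C           -0.3947      0.3947
  E             4.347       3.424
  solve Keq expr → x = 0.3947; check Q = 0.7876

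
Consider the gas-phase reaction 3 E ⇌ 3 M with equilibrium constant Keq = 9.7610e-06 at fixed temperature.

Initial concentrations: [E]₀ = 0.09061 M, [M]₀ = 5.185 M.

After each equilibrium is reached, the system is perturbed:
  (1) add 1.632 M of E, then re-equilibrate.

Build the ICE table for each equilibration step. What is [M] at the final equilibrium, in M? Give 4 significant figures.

[M]_eq = 0.1445 M

Q₀ = 1.8738e+05 vs Keq = 9.7610e-06 ⇒ Q>K, reverse
Step 1:
                    E           M
  Initial     0.09061       5.185
  Change        5.075      -5.075
  Equil         5.165      0.1104
  solve Keq expr → x = -1.692; check Q = 9.7610e-06
Then add 1.632 M of E.
Step 2:
                    E           M
  Initial       6.797      0.1104
  Change     -0.03415     0.03415
  Equil         6.763      0.1445
  solve Keq expr → x = 0.01138; check Q = 9.7610e-06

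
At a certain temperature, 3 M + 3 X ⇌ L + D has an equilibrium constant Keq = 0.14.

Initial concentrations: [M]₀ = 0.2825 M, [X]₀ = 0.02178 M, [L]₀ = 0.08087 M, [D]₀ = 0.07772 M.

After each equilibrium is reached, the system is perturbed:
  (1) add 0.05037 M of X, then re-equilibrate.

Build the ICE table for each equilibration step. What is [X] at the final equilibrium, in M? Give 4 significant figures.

[X]_eq = 0.2613 M

Q₀ = 2.6983e+04 vs Keq = 0.14 ⇒ Q>K, reverse
Step 1:
                   M          X          L          D
  Initial     0.2825    0.02178    0.08087    0.07772
  Change      0.1988     0.1988   -0.06626   -0.06626
  Equil       0.4813     0.2206    0.01461    0.01146
  solve Keq expr → x = -0.06626; check Q = 0.14
Then add 0.05037 M of X.
Step 2:
                   M          X          L          D
  Initial     0.4813     0.2709    0.01461    0.01146
  Change   -0.009669  -0.009669   0.003223   0.003223
  Equil       0.4716     0.2613    0.01783    0.01468
  solve Keq expr → x = 0.003223; check Q = 0.14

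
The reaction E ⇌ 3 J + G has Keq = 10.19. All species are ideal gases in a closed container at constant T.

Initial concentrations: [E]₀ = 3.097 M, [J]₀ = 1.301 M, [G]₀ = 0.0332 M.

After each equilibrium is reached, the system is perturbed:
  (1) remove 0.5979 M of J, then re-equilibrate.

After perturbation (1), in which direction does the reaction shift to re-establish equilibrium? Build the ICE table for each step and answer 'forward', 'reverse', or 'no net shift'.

Q₀ = 0.02361 vs Keq = 10.19 ⇒ Q<K, forward
Step 1:
                    E           J           G
  init          3.097       1.301      0.0332
  Δ           -0.6631       1.989      0.6631
  eq            2.434        3.29      0.6963
  solve Keq expr → x = 0.6631; check Q = 10.19
Then remove 0.5979 M of J.
Step 2:
                    E           J           G
  init          2.434       2.692      0.6963
  Δ           -0.1234      0.3702      0.1234
  eq            2.311       3.063      0.8197
  solve Keq expr → x = 0.1234; check Q = 10.19

Direction: forward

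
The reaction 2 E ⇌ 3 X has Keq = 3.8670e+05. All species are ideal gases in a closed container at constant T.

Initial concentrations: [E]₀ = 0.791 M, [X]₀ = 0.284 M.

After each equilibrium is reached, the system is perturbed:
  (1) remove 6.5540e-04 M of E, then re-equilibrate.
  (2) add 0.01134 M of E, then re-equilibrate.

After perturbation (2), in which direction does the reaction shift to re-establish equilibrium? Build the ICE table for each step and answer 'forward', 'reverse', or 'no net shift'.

Q₀ = 0.03661 vs Keq = 3.8670e+05 ⇒ Q<K, forward
Step 1:
                    E           X
  I             0.791       0.284
  C           -0.7881       1.182
  E          0.002855       1.466
  solve Keq expr → x = 0.3941; check Q = 3.8670e+05
Then remove 6.5540e-04 M of E.
Step 2:
                    E           X
  I            0.0022       1.466
  C        6.5254e-04 -9.7881e-04
  E          0.002852       1.465
  solve Keq expr → x = -3.2627e-04; check Q = 3.8670e+05
Then add 0.01134 M of E.
Step 3:
                    E           X
  I           0.01419       1.465
  C          -0.01129     0.01694
  E          0.002902       1.482
  solve Keq expr → x = 0.005645; check Q = 3.8670e+05

Direction: forward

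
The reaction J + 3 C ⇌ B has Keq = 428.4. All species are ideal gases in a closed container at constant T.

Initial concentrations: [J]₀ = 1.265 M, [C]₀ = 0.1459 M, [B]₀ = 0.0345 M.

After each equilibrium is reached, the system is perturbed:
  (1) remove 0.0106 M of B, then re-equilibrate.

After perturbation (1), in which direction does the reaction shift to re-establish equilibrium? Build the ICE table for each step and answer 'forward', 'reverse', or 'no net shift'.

Q₀ = 8.781 vs Keq = 428.4 ⇒ Q<K, forward
Step 1:
                    J           C           B
  Initial       1.265      0.1459      0.0345
  Change     -0.03193     -0.0958     0.03193
  Equil         1.233      0.0501     0.06643
  solve Keq expr → x = 0.03193; check Q = 428.4
Then remove 0.0106 M of B.
Step 2:
                    J           C           B
  Initial       1.233      0.0501     0.05583
  Change  -8.5634e-04   -0.002569  8.5634e-04
  Equil         1.232     0.04753     0.05669
  solve Keq expr → x = 8.5634e-04; check Q = 428.4

Direction: forward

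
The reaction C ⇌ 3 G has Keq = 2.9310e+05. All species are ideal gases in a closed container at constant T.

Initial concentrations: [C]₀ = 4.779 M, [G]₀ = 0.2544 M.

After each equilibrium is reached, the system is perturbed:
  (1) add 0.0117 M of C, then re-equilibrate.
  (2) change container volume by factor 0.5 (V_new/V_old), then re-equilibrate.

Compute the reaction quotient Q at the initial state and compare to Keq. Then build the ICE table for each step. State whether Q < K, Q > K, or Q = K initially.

Q₀ = 0.003445; Q < K (proceeds forward)

Q₀ = 0.003445 vs Keq = 2.9310e+05 ⇒ Q<K, forward
Step 1:
                   C          G
  I            4.779     0.2544
  C           -4.768      14.31
  E          0.01053      14.56
  solve Keq expr → x = 4.768; check Q = 2.9310e+05
Then add 0.0117 M of C.
Step 2:
                   C          G
  I          0.02223      14.56
  C         -0.01162    0.03487
  E          0.01061      14.59
  solve Keq expr → x = 0.01162; check Q = 2.9310e+05
Then change container volume by factor 0.5 (V_new/V_old).
Step 3:
                   C          G
  I          0.02121      29.19
  C          0.06203    -0.1861
  E          0.08324         29
  solve Keq expr → x = -0.06203; check Q = 2.9310e+05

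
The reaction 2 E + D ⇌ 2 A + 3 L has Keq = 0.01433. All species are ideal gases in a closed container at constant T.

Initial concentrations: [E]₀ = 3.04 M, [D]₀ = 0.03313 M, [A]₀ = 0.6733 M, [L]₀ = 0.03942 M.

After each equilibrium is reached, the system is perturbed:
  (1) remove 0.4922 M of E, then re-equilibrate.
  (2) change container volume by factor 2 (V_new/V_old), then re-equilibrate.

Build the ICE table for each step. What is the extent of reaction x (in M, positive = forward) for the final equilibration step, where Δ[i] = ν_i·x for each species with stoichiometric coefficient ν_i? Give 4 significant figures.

Q₀ = 9.0698e-05 vs Keq = 0.01433 ⇒ Q<K, forward
Step 1:
                   E          D          A          L
  init          3.04    0.03313     0.6733    0.03942
  Δ         -0.05261    -0.0263    0.05261    0.07891
  eq           2.987   0.006827     0.7259     0.1183
  solve Keq expr → x = 0.0263; check Q = 0.01433
Then remove 0.4922 M of E.
Step 2:
                   E          D          A          L
  init         2.495   0.006827     0.7259     0.1183
  Δ         0.003336   0.001668  -0.003336  -0.005003
  eq           2.499   0.008495     0.7226     0.1133
  solve Keq expr → x = -0.001668; check Q = 0.01433
Then change container volume by factor 2 (V_new/V_old).
Step 3:
                   E          D          A          L
  init         1.249   0.004247     0.3613    0.05666
  Δ         -0.00524   -0.00262    0.00524    0.00786
  eq           1.244   0.001627     0.3665    0.06452
  solve Keq expr → x = 0.00262; check Q = 0.01433

x = 0.00262 M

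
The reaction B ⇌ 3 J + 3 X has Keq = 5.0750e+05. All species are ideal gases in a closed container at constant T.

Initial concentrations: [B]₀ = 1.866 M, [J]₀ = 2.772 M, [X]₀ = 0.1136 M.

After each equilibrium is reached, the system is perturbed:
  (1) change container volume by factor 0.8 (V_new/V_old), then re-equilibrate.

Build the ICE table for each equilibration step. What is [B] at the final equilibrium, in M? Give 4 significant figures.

[B]_eq = 0.3611 M

Q₀ = 0.01673 vs Keq = 5.0750e+05 ⇒ Q<K, forward
Step 1:
                   B          J          X
  Initial      1.866      2.772     0.1136
  Change      -1.721      5.164      5.164
  Equil       0.1447      7.936      5.277
  solve Keq expr → x = 1.721; check Q = 5.0750e+05
Then change container volume by factor 0.8 (V_new/V_old).
Step 2:
                   B          J          X
  Initial     0.1809       9.92      6.597
  Change      0.1802    -0.5406    -0.5406
  Equil       0.3611      9.379      6.056
  solve Keq expr → x = -0.1802; check Q = 5.0750e+05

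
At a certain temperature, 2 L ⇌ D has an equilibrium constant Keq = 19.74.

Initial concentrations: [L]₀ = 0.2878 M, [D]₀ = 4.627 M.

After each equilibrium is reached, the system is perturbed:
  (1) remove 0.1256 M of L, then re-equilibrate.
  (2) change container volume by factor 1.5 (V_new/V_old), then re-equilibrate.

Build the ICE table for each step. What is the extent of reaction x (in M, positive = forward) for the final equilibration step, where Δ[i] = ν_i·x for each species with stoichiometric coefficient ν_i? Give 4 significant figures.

x = -0.03452 M

Q₀ = 55.86 vs Keq = 19.74 ⇒ Q>K, reverse
Step 1:
                   L          D
  init        0.2878      4.627
  Δ           0.1913   -0.09566
  eq          0.4791      4.531
  solve Keq expr → x = -0.09566; check Q = 19.74
Then remove 0.1256 M of L.
Step 2:
                   L          D
  init        0.3535      4.531
  Δ           0.1224   -0.06118
  eq          0.4759       4.47
  solve Keq expr → x = -0.06118; check Q = 19.74
Then change container volume by factor 1.5 (V_new/V_old).
Step 3:
                   L          D
  init        0.3172       2.98
  Δ          0.06904   -0.03452
  eq          0.3863      2.946
  solve Keq expr → x = -0.03452; check Q = 19.74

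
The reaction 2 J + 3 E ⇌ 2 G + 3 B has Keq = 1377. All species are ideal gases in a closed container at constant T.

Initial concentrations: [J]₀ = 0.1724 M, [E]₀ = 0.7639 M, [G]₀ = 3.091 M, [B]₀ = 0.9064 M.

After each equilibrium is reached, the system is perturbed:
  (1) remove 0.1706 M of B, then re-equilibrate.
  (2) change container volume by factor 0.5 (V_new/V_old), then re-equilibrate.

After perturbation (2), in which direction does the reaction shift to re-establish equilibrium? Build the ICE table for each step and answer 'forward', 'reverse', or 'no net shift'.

Q₀ = 537 vs Keq = 1377 ⇒ Q<K, forward
Step 1:
                  J         E         G         B
  Initial    0.1724    0.7639     3.091    0.9064
  Change   -0.03814   -0.0572   0.03814    0.0572
  Equil      0.1343    0.7067     3.129    0.9636
  solve Keq expr → x = 0.01907; check Q = 1377
Then remove 0.1706 M of B.
Step 2:
                  J         E         G         B
  Initial    0.1343    0.7067     3.129     0.793
  Change   -0.02025  -0.03038   0.02025   0.03038
  Equil       0.114    0.6763     3.149    0.8234
  solve Keq expr → x = 0.01013; check Q = 1377
Then change container volume by factor 0.5 (V_new/V_old).
Step 3:
                  J         E         G         B
  Initial     0.228     1.353     6.299     1.647
  Change          0         0         0         0
  Equil       0.228     1.353     6.299     1.647
  solve Keq expr → x = 0; check Q = 1377

Direction: no net shift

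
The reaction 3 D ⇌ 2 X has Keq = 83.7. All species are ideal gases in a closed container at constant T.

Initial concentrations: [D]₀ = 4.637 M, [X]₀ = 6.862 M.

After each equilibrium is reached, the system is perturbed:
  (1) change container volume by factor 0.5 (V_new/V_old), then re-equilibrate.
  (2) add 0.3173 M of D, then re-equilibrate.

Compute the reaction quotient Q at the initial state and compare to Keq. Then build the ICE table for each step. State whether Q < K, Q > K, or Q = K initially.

Q₀ = 0.4723; Q < K (proceeds forward)

Q₀ = 0.4723 vs Keq = 83.7 ⇒ Q<K, forward
Step 1:
                  D         X
  I           4.637     6.862
  C          -3.627     2.418
  E            1.01      9.28
  solve Keq expr → x = 1.209; check Q = 83.7
Then change container volume by factor 0.5 (V_new/V_old).
Step 2:
                  D         X
  I           2.019     18.56
  C         -0.4012    0.2675
  E           1.618     18.83
  solve Keq expr → x = 0.1337; check Q = 83.7
Then add 0.3173 M of D.
Step 3:
                  D         X
  I           1.935     18.83
  C         -0.3056    0.2038
  E            1.63     19.03
  solve Keq expr → x = 0.1019; check Q = 83.7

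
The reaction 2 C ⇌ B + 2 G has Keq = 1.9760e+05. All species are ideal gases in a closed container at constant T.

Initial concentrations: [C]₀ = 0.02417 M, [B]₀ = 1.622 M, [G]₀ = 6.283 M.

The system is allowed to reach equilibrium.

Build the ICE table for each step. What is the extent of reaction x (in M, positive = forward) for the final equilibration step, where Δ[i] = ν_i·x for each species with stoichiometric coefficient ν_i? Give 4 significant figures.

Q₀ = 1.0961e+05 vs Keq = 1.9760e+05 ⇒ Q<K, forward
Step 1:
                   C          B          G
  init       0.02417      1.622      6.283
  Δ        -0.006134   0.003067   0.006134
  eq         0.01804      1.625      6.289
  solve Keq expr → x = 0.003067; check Q = 1.9760e+05

x = 0.003067 M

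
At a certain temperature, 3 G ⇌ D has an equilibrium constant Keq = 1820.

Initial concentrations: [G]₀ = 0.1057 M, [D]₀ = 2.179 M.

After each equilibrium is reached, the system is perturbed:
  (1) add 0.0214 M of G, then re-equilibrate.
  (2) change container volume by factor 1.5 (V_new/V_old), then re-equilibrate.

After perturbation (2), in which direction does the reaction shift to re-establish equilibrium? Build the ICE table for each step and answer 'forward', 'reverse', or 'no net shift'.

Direction: reverse

Q₀ = 1845 vs Keq = 1820 ⇒ Q>K, reverse
Step 1:
                   G          D
  init        0.1057      2.179
  Δ       4.8209e-04 -1.6070e-04
  eq          0.1062      2.179
  solve Keq expr → x = -1.6070e-04; check Q = 1820
Then add 0.0214 M of G.
Step 2:
                   G          D
  init        0.1276      2.179
  Δ         -0.02128   0.007095
  eq          0.1063      2.186
  solve Keq expr → x = 0.007095; check Q = 1820
Then change container volume by factor 1.5 (V_new/V_old).
Step 3:
                   G          D
  init       0.07086      1.457
  Δ          0.02184   -0.00728
  eq          0.0927       1.45
  solve Keq expr → x = -0.00728; check Q = 1820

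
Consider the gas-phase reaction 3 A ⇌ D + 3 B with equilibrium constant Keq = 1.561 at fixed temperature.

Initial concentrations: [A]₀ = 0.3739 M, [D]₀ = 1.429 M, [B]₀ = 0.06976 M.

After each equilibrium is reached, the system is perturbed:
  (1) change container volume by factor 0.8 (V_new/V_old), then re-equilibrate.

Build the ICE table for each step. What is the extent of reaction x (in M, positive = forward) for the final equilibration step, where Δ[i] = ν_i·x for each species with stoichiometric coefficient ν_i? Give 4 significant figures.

x = -0.003408 M

Q₀ = 0.009281 vs Keq = 1.561 ⇒ Q<K, forward
Step 1:
                   A          D          B
  Initial     0.3739      1.429    0.06976
  Change      -0.154    0.05134      0.154
  Equil       0.2199       1.48     0.2238
  solve Keq expr → x = 0.05134; check Q = 1.561
Then change container volume by factor 0.8 (V_new/V_old).
Step 2:
                   A          D          B
  Initial     0.2748       1.85     0.2797
  Change     0.01023  -0.003408   -0.01023
  Equil       0.2851      1.847     0.2695
  solve Keq expr → x = -0.003408; check Q = 1.561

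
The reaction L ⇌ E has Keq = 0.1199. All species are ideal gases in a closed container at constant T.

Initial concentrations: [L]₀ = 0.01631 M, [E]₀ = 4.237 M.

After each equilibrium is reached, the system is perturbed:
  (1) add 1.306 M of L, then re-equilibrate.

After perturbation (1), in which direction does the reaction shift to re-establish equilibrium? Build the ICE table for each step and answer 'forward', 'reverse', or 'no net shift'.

Q₀ = 259.8 vs Keq = 0.1199 ⇒ Q>K, reverse
Step 1:
                    L           E
  init        0.01631       4.237
  Δ             3.782      -3.782
  eq            3.798      0.4554
  solve Keq expr → x = -3.782; check Q = 0.1199
Then add 1.306 M of L.
Step 2:
                    L           E
  init          5.104      0.4554
  Δ           -0.1398      0.1398
  eq            4.964      0.5952
  solve Keq expr → x = 0.1398; check Q = 0.1199

Direction: forward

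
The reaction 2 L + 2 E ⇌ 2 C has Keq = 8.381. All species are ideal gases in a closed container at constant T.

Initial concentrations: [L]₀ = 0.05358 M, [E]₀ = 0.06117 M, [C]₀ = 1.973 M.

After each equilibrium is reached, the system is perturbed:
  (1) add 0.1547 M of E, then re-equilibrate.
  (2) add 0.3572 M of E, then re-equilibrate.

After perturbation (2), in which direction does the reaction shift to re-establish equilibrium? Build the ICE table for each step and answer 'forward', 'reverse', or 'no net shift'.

Direction: forward

Q₀ = 3.6239e+05 vs Keq = 8.381 ⇒ Q>K, reverse
Step 1:
                  L         E         C
  I         0.05358   0.06117     1.973
  C           0.625     0.625    -0.625
  E          0.6786    0.6862     1.348
  solve Keq expr → x = -0.3125; check Q = 8.381
Then add 0.1547 M of E.
Step 2:
                  L         E         C
  I          0.6786    0.8409     1.348
  C         -0.0581   -0.0581    0.0581
  E          0.6205    0.7828     1.406
  solve Keq expr → x = 0.02905; check Q = 8.381
Then add 0.3572 M of E.
Step 3:
                  L         E         C
  I          0.6205      1.14     1.406
  C         -0.1111   -0.1111    0.1111
  E          0.5094     1.029     1.517
  solve Keq expr → x = 0.05555; check Q = 8.381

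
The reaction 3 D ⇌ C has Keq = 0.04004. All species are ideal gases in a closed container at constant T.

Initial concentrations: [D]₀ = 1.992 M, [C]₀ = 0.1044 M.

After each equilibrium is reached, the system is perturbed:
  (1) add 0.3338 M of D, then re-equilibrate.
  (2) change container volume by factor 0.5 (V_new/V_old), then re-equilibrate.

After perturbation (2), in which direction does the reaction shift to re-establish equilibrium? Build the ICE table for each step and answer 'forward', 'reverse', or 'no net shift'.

Q₀ = 0.01321 vs Keq = 0.04004 ⇒ Q<K, forward
Step 1:
                  D         C
  Initial     1.992    0.1044
  Change    -0.2846   0.09488
  Equil       1.707    0.1993
  solve Keq expr → x = 0.09488; check Q = 0.04004
Then add 0.3338 M of D.
Step 2:
                  D         C
  Initial     2.041    0.1993
  Change    -0.1785   0.05949
  Equil       1.863    0.2588
  solve Keq expr → x = 0.05949; check Q = 0.04004
Then change container volume by factor 0.5 (V_new/V_old).
Step 3:
                  D         C
  Initial     3.725    0.5175
  Change    -0.9674    0.3225
  Equil       2.758      0.84
  solve Keq expr → x = 0.3225; check Q = 0.04004

Direction: forward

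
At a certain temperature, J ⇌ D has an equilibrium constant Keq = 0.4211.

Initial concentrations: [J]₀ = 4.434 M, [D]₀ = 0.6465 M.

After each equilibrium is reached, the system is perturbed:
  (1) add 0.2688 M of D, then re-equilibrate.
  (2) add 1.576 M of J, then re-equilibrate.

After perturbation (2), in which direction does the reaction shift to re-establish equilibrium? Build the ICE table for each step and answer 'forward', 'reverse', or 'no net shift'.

Direction: forward

Q₀ = 0.1458 vs Keq = 0.4211 ⇒ Q<K, forward
Step 1:
                    J           D
  I             4.434      0.6465
  C            -0.859       0.859
  E             3.575       1.505
  solve Keq expr → x = 0.859; check Q = 0.4211
Then add 0.2688 M of D.
Step 2:
                    J           D
  I             3.575       1.774
  C            0.1891     -0.1891
  E             3.764       1.585
  solve Keq expr → x = -0.1891; check Q = 0.4211
Then add 1.576 M of J.
Step 3:
                    J           D
  I              5.34       1.585
  C            -0.467       0.467
  E             4.873       2.052
  solve Keq expr → x = 0.467; check Q = 0.4211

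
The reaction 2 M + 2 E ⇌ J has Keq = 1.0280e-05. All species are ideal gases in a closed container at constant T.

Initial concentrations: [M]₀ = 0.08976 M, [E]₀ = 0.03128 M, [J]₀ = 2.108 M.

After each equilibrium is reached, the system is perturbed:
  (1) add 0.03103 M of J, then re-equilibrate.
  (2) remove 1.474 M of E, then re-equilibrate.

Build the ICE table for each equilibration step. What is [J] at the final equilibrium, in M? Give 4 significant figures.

Q₀ = 2.6741e+05 vs Keq = 1.0280e-05 ⇒ Q>K, reverse
Step 1:
                  M         E         J
  init      0.08976   0.03128     2.108
  Δ           4.209     4.209    -2.105
  eq          4.299      4.24  0.003416
  solve Keq expr → x = -2.105; check Q = 1.0280e-05
Then add 0.03103 M of J.
Step 2:
                  M         E         J
  init        4.299      4.24   0.03445
  Δ         0.06166   0.06166  -0.03083
  eq          4.361     4.302  0.003618
  solve Keq expr → x = -0.03083; check Q = 1.0280e-05
Then remove 1.474 M of E.
Step 3:
                  M         E         J
  init        4.361     2.828  0.003618
  Δ        0.004094  0.004094 -0.002047
  eq          4.365     2.832  0.001571
  solve Keq expr → x = -0.002047; check Q = 1.0280e-05

[J]_eq = 0.001571 M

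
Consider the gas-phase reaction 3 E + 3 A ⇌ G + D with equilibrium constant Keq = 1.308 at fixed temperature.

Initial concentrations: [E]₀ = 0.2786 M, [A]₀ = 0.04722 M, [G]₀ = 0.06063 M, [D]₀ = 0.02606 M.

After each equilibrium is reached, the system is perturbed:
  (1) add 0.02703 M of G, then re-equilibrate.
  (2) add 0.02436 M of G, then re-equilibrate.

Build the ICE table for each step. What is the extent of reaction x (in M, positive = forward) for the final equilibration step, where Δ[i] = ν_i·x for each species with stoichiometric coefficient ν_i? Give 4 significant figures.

Q₀ = 694 vs Keq = 1.308 ⇒ Q>K, reverse
Step 1:
                    E           A           G           D
  Initial      0.2786     0.04722     0.06063     0.02606
  Change      0.07076     0.07076    -0.02359    -0.02359
  Equil        0.3494       0.118     0.03704    0.002473
  solve Keq expr → x = -0.02359; check Q = 1.308
Then add 0.02703 M of G.
Step 2:
                    E           A           G           D
  Initial      0.3494       0.118     0.06407    0.002473
  Change     0.002661    0.002661 -8.8707e-04 -8.8707e-04
  Equil         0.352      0.1206     0.06319    0.001586
  solve Keq expr → x = -8.8707e-04; check Q = 1.308
Then add 0.02436 M of G.
Step 3:
                    E           A           G           D
  Initial       0.352      0.1206     0.08755    0.001586
  Change     0.001171    0.001171 -3.9043e-04 -3.9043e-04
  Equil        0.3532      0.1218     0.08716    0.001195
  solve Keq expr → x = -3.9043e-04; check Q = 1.308

x = -3.9043e-04 M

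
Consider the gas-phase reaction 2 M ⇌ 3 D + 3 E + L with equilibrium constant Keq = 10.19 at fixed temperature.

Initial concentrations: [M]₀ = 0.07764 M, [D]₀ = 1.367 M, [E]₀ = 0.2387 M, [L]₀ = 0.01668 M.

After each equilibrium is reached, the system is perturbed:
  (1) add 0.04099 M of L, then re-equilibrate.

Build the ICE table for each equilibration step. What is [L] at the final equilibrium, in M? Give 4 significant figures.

[L]_eq = 0.08276 M

Q₀ = 0.09614 vs Keq = 10.19 ⇒ Q<K, forward
Step 1:
                  M         D         E         L
  init      0.07764     1.367    0.2387   0.01668
  Δ        -0.05633   0.08449   0.08449   0.02816
  eq        0.02131     1.451    0.3232   0.04484
  solve Keq expr → x = 0.02816; check Q = 10.19
Then add 0.04099 M of L.
Step 2:
                  M         D         E         L
  init      0.02131     1.451    0.3232   0.08583
  Δ        0.006147 -0.009221 -0.009221 -0.003074
  eq        0.02746     1.442     0.314   0.08276
  solve Keq expr → x = -0.003074; check Q = 10.19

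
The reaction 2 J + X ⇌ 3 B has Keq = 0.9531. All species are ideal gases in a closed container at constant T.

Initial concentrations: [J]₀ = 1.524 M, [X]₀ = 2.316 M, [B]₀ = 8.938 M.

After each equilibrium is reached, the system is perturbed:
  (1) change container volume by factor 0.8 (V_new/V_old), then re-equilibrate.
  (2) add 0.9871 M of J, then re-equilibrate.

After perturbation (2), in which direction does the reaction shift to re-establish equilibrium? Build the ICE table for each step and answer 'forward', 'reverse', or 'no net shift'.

Direction: forward

Q₀ = 132.7 vs Keq = 0.9531 ⇒ Q>K, reverse
Step 1:
                   J          X          B
  I            1.524      2.316      8.938
  C              3.1       1.55     -4.651
  E            4.624      3.866      4.287
  solve Keq expr → x = -1.55; check Q = 0.9531
Then change container volume by factor 0.8 (V_new/V_old).
Step 2:
                   J          X          B
  I            5.781      4.833      5.359
  C                0          0          0
  E            5.781      4.833      5.359
  solve Keq expr → x = 0; check Q = 0.9531
Then add 0.9871 M of J.
Step 3:
                   J          X          B
  I            6.768      4.833      5.359
  C          -0.2591    -0.1296     0.3887
  E            6.509      4.703      5.748
  solve Keq expr → x = 0.1296; check Q = 0.9531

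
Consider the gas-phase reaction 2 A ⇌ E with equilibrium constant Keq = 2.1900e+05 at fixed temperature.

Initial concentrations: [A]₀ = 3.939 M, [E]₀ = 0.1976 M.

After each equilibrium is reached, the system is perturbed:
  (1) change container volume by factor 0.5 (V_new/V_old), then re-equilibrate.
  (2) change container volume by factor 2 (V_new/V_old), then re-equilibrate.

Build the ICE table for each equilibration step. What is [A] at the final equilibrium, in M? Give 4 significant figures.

Q₀ = 0.01274 vs Keq = 2.1900e+05 ⇒ Q<K, forward
Step 1:
                   A          E
  init         3.939     0.1976
  Δ           -3.936      1.968
  eq        0.003145      2.166
  solve Keq expr → x = 1.968; check Q = 2.1900e+05
Then change container volume by factor 0.5 (V_new/V_old).
Step 2:
                   A          E
  init      0.006289      4.331
  Δ        -0.001842 9.2078e-04
  eq        0.004448      4.332
  solve Keq expr → x = 9.2078e-04; check Q = 2.1900e+05
Then change container volume by factor 2 (V_new/V_old).
Step 3:
                   A          E
  init      0.002224      2.166
  Δ       9.2078e-04 -4.6039e-04
  eq        0.003145      2.166
  solve Keq expr → x = -4.6039e-04; check Q = 2.1900e+05

[A]_eq = 0.003145 M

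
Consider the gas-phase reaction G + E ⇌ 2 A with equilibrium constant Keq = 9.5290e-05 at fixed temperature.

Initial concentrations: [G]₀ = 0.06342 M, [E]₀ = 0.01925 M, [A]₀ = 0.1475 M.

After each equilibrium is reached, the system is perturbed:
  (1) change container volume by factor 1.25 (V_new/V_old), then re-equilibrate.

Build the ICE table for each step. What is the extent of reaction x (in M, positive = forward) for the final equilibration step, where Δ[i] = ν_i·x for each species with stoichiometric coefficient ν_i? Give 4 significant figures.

x = 0 M

Q₀ = 17.82 vs Keq = 9.5290e-05 ⇒ Q>K, reverse
Step 1:
                   G          E          A
  I          0.06342    0.01925     0.1475
  C           0.0732     0.0732    -0.1464
  E           0.1366    0.09245   0.001097
  solve Keq expr → x = -0.0732; check Q = 9.5290e-05
Then change container volume by factor 1.25 (V_new/V_old).
Step 2:
                   G          E          A
  I           0.1093    0.07396 8.7767e-04
  C                0          0          0
  E           0.1093    0.07396 8.7767e-04
  solve Keq expr → x = 0; check Q = 9.5290e-05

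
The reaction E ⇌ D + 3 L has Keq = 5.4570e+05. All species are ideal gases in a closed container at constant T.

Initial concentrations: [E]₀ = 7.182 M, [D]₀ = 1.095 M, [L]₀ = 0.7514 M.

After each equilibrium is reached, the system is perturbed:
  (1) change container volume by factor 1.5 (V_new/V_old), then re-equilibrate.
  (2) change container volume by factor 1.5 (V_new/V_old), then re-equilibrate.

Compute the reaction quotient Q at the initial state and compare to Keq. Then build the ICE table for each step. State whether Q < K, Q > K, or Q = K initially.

Q₀ = 0.06468; Q < K (proceeds forward)

Q₀ = 0.06468 vs Keq = 5.4570e+05 ⇒ Q<K, forward
Step 1:
                  E         D         L
  init        7.182     1.095    0.7514
  Δ          -7.027     7.027     21.08
  eq         0.1549     8.122     21.83
  solve Keq expr → x = 7.027; check Q = 5.4570e+05
Then change container volume by factor 1.5 (V_new/V_old).
Step 2:
                  E         D         L
  init       0.1033     5.415     14.56
  Δ        -0.07089   0.07089    0.2127
  eq        0.03238     5.486     14.77
  solve Keq expr → x = 0.07089; check Q = 5.4570e+05
Then change container volume by factor 1.5 (V_new/V_old).
Step 3:
                  E         D         L
  init      0.02158     3.657     9.845
  Δ        -0.01507   0.01507   0.04522
  eq        0.00651     3.672      9.89
  solve Keq expr → x = 0.01507; check Q = 5.4570e+05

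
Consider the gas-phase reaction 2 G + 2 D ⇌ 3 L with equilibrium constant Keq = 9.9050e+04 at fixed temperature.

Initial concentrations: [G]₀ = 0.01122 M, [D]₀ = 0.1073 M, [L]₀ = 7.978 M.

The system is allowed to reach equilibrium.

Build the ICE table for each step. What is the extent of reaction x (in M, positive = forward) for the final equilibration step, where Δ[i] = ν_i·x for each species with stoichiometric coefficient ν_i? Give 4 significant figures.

Q₀ = 3.5035e+08 vs Keq = 9.9050e+04 ⇒ Q>K, reverse
Step 1:
                   G          D          L
  I          0.01122     0.1073      7.978
  C            0.205      0.205    -0.3074
  E           0.2162     0.3123      7.671
  solve Keq expr → x = -0.1025; check Q = 9.9050e+04

x = -0.1025 M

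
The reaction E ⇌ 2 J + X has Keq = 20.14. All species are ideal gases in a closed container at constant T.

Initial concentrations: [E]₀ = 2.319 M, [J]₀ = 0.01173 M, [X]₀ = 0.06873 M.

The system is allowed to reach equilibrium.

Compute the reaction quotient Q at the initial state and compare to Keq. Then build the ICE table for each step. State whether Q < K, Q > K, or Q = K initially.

Q₀ = 4.0779e-06 vs Keq = 20.14 ⇒ Q<K, forward
Step 1:
                   E          J          X
  init         2.319    0.01173    0.06873
  Δ           -1.546      3.093      1.546
  eq          0.7727      3.104      1.615
  solve Keq expr → x = 1.546; check Q = 20.14

Q₀ = 4.0779e-06; Q < K (proceeds forward)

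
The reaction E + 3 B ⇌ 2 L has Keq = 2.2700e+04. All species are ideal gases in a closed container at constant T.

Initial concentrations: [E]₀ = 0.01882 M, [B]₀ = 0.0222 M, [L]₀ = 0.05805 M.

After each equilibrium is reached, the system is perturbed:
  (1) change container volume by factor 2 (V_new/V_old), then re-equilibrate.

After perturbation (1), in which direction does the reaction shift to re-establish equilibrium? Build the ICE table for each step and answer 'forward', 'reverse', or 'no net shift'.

Direction: reverse

Q₀ = 1.6365e+04 vs Keq = 2.2700e+04 ⇒ Q<K, forward
Step 1:
                   E          B          L
  I          0.01882     0.0222    0.05805
  C       -6.0036e-04  -0.001801   0.001201
  E          0.01822     0.0204    0.05925
  solve Keq expr → x = 6.0036e-04; check Q = 2.2700e+04
Then change container volume by factor 2 (V_new/V_old).
Step 2:
                   E          B          L
  I          0.00911     0.0102    0.02963
  C         0.001412   0.004235  -0.002823
  E          0.01052    0.01443     0.0268
  solve Keq expr → x = -0.001412; check Q = 2.2700e+04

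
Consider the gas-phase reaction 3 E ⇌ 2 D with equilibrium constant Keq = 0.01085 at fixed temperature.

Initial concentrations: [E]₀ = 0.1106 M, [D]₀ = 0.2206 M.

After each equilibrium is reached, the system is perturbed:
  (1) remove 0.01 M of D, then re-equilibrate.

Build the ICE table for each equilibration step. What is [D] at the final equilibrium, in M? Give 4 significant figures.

[D]_eq = 0.02524 M

Q₀ = 35.97 vs Keq = 0.01085 ⇒ Q>K, reverse
Step 1:
                    E           D
  init         0.1106      0.2206
  Δ            0.2911     -0.1941
  eq           0.4017     0.02652
  solve Keq expr → x = -0.09704; check Q = 0.01085
Then remove 0.01 M of D.
Step 2:
                    E           D
  init         0.4017     0.01652
  Δ          -0.01307    0.008716
  eq           0.3886     0.02524
  solve Keq expr → x = 0.004358; check Q = 0.01085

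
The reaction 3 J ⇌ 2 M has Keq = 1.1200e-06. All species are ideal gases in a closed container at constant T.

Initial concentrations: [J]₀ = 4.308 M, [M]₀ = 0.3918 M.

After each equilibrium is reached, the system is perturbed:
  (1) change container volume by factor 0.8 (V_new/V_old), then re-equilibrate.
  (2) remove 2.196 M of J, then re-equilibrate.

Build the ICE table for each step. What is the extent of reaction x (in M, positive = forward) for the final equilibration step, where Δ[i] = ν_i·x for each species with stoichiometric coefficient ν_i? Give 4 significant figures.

x = -0.003871 M

Q₀ = 0.00192 vs Keq = 1.1200e-06 ⇒ Q>K, reverse
Step 1:
                    J           M
  I             4.308      0.3918
  C            0.5706     -0.3804
  E             4.879      0.0114
  solve Keq expr → x = -0.1902; check Q = 1.1200e-06
Then change container volume by factor 0.8 (V_new/V_old).
Step 2:
                    J           M
  I             6.098     0.01425
  C         -0.002509    0.001673
  E             6.096     0.01593
  solve Keq expr → x = 8.3636e-04; check Q = 1.1200e-06
Then remove 2.196 M of J.
Step 3:
                    J           M
  I               3.9     0.01593
  C           0.01161   -0.007741
  E             3.911    0.008186
  solve Keq expr → x = -0.003871; check Q = 1.1200e-06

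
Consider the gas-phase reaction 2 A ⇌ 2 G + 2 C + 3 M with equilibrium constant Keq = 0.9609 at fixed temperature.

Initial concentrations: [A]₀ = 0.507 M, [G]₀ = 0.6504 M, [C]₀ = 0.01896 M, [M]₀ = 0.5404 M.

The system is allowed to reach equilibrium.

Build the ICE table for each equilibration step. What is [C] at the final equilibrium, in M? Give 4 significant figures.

Q₀ = 9.3362e-05 vs Keq = 0.9609 ⇒ Q<K, forward
Step 1:
                   A          G          C          M
  I            0.507     0.6504    0.01896     0.5404
  C          -0.2654     0.2654     0.2654     0.3981
  E           0.2416     0.9158     0.2844     0.9385
  solve Keq expr → x = 0.1327; check Q = 0.9609

[C]_eq = 0.2844 M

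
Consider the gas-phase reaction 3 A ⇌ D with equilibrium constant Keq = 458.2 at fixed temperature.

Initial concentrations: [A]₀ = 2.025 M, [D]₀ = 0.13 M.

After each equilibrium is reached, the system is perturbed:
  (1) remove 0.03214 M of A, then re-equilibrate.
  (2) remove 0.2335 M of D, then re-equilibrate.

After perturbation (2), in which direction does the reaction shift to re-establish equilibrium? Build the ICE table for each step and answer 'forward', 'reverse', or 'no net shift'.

Direction: forward

Q₀ = 0.01566 vs Keq = 458.2 ⇒ Q<K, forward
Step 1:
                  A         D
  Initial     2.025      0.13
  Change     -1.906    0.6354
  Equil      0.1187    0.7654
  solve Keq expr → x = 0.6354; check Q = 458.2
Then remove 0.03214 M of A.
Step 2:
                  A         D
  Initial   0.08652    0.7654
  Change    0.03159  -0.01053
  Equil      0.1181    0.7549
  solve Keq expr → x = -0.01053; check Q = 458.2
Then remove 0.2335 M of D.
Step 3:
                  A         D
  Initial    0.1181    0.5214
  Change   -0.01341   0.00447
  Equil      0.1047    0.5259
  solve Keq expr → x = 0.00447; check Q = 458.2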